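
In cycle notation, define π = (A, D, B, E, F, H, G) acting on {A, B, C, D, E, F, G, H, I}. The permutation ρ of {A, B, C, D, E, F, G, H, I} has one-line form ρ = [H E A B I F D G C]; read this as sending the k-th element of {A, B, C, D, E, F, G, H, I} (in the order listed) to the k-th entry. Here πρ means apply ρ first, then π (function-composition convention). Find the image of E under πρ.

I

(πρ)(E) = π(ρ(E)). ρ(E) = I, then π(I) = I. So (πρ)(E) = I.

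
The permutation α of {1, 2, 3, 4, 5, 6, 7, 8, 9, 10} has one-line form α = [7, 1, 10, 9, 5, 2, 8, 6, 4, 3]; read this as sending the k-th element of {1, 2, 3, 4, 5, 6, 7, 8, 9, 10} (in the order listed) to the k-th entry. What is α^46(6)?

Tracing 6 → 2 → … returns to 6 after 5 steps, so 6 lies in a 5-cycle (1, 7, 8, 6, 2).
On a 5-cycle, α^5 is the identity, so α^46 = α^1 there (46 ≡ 1 mod 5).
Advancing 1 step from 6: 6 → 2.

2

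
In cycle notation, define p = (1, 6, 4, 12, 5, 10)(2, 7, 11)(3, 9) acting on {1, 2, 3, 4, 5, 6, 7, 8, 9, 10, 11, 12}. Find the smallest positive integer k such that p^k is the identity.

The disjoint cycles have lengths 6, 3, 2, 1.
The order is lcm(6, 3, 2) = 6.

6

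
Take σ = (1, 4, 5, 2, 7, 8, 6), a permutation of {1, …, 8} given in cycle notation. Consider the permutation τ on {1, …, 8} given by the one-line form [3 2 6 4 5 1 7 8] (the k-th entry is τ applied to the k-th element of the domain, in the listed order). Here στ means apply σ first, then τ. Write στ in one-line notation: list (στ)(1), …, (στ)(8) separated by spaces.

4 7 6 5 2 3 8 1

(στ)(x) = τ(σ(x)). Computing each image: τ(σ(1)) = τ(4) = 4, τ(σ(2)) = τ(7) = 7, τ(σ(3)) = τ(3) = 6, τ(σ(4)) = τ(5) = 5, τ(σ(5)) = τ(2) = 2, τ(σ(6)) = τ(1) = 3, τ(σ(7)) = τ(8) = 8, τ(σ(8)) = τ(6) = 1.
Hence στ = [4 7 6 5 2 3 8 1].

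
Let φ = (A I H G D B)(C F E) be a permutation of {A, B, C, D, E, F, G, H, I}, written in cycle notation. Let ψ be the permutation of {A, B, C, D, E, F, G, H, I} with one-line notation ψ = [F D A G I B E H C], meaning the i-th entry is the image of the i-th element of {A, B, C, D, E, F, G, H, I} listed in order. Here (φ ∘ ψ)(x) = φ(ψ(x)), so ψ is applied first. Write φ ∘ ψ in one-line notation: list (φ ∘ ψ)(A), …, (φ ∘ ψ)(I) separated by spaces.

E B I D H A C G F

(φ ∘ ψ)(x) = φ(ψ(x)). Computing each image: φ(ψ(A)) = φ(F) = E, φ(ψ(B)) = φ(D) = B, φ(ψ(C)) = φ(A) = I, φ(ψ(D)) = φ(G) = D, φ(ψ(E)) = φ(I) = H, φ(ψ(F)) = φ(B) = A, φ(ψ(G)) = φ(E) = C, φ(ψ(H)) = φ(H) = G, φ(ψ(I)) = φ(C) = F.
Hence φ ∘ ψ = [E B I D H A C G F].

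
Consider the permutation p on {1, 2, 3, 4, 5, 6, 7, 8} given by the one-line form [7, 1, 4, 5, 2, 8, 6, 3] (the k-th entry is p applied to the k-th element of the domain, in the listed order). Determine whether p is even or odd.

In disjoint-cycle form the cycle lengths are 8.
A cycle is odd iff its length is even; p has 1 even-length cycle, so sgn(p) = (−1)^1 and p is odd.

odd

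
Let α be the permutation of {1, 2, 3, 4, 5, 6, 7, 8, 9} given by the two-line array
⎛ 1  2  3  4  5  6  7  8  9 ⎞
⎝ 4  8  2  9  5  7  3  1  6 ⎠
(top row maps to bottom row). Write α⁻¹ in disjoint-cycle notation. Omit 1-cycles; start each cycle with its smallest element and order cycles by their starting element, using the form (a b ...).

(1 8 2 3 7 6 9 4)

The cycle decomposition of α is (1 4 9 6 7 3 2 8).
Reversing each cycle (and rotating so the smallest element leads) gives α⁻¹ = (1 8 2 3 7 6 9 4).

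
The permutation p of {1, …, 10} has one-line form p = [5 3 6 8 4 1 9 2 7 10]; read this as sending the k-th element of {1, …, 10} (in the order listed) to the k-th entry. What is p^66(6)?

4

Tracing 6 → 1 → … returns to 6 after 7 steps, so 6 lies in a 7-cycle (1 5 4 8 2 3 6).
Since the cycle has length 7, p^66 acts on it the same as p^3 (66 mod 7 = 3).
Stepping 3 places around the cycle: 6 → 1 → 5 → 4.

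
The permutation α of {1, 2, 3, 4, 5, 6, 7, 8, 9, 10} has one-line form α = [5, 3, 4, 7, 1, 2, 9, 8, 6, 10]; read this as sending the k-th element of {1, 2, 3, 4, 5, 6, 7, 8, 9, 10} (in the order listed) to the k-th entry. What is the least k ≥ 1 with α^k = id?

Writing α as disjoint cycles, the cycle lengths are 6, 2, 1, 1.
The order of α is the least common multiple of its cycle lengths: lcm(6, 2) = 6.

6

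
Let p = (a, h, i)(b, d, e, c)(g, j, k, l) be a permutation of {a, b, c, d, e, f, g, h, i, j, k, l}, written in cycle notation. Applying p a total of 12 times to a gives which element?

a

a lies in the 3-cycle (a, h, i).
Since the cycle has length 3, p^12 acts on it the same as p^0 (12 mod 3 = 0).
So p^12(a) = a.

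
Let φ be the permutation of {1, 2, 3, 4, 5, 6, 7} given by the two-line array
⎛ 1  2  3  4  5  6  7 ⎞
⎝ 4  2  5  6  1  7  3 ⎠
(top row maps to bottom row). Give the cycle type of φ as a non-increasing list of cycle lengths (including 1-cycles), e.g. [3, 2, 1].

[6, 1]

The disjoint cycles are (1, 4, 6, 7, 3, 5)(2), with lengths 6, 1 in non-increasing order.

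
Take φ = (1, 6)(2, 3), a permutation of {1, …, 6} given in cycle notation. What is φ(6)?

In the cycle (1, 6), 6 is followed by 1, so φ(6) = 1.

1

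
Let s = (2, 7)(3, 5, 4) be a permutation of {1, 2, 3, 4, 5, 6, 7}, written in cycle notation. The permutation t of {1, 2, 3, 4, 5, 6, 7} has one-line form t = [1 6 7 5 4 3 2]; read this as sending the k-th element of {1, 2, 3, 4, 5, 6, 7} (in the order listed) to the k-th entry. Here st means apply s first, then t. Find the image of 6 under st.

First apply s: s(6) = 6, then t(6) = 3. Thus (st)(6) = 3.

3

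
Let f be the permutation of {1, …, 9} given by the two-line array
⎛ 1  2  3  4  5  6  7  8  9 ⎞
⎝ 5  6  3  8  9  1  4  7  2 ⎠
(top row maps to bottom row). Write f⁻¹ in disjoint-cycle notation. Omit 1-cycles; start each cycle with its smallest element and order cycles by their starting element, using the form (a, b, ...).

First write f in disjoint cycles: (1, 5, 9, 2, 6)(4, 8, 7).
Reversing each cycle (and rotating so the smallest element leads) gives f⁻¹ = (1, 6, 2, 9, 5)(4, 7, 8).

(1, 6, 2, 9, 5)(4, 7, 8)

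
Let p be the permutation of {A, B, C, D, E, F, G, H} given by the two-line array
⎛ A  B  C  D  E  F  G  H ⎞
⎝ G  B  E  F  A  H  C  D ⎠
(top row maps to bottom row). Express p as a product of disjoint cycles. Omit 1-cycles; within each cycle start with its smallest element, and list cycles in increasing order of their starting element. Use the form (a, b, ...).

(A, G, C, E)(D, F, H)

From A: A → G → C → E → A, closing the cycle (A, G, C, E).
Continuing from each remaining unvisited element yields (A, G, C, E)(D, F, H).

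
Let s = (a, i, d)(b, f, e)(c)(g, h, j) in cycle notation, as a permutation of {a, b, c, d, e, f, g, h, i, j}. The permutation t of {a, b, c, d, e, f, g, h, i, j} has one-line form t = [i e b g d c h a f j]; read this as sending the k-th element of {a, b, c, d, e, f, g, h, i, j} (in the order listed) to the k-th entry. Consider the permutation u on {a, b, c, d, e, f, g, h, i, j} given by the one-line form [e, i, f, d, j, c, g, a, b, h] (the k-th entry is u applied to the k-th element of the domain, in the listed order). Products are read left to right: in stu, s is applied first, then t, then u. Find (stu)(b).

Chase b: s(b) = f; t(f) = c; u(c) = f. Hence (stu)(b) = f.

f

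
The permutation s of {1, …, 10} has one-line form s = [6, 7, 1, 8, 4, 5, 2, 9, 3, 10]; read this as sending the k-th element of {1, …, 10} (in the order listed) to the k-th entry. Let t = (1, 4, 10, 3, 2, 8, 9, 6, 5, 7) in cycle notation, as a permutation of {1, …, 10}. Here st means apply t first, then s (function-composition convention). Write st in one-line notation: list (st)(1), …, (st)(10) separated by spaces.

8 9 7 10 2 4 6 3 5 1

Chase each element through t then s: 1 → 4 → 8; 2 → 8 → 9; 3 → 2 → 7; 4 → 10 → 10; 5 → 7 → 2; 6 → 5 → 4; 7 → 1 → 6; 8 → 9 → 3; 9 → 6 → 5; 10 → 3 → 1.
So st in one-line form is 8 9 7 10 2 4 6 3 5 1.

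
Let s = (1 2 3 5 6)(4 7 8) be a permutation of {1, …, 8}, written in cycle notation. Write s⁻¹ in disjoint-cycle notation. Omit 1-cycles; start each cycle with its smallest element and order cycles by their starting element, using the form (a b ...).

(1 6 5 3 2)(4 8 7)

Inverting a permutation written in cycle notation just reverses the order within every cycle.
Reversing each cycle of s and rotating so the smallest element leads gives (1 6 5 3 2)(4 8 7).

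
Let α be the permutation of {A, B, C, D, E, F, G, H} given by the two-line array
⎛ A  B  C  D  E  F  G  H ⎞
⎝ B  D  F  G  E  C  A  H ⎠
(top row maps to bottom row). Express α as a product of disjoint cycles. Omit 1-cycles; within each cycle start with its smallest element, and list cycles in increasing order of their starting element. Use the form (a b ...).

(A B D G)(C F)

From A: A → B → D → G → A, closing the cycle (A B D G).
Repeating from the next unused element and collecting all non-trivial cycles gives (A B D G)(C F).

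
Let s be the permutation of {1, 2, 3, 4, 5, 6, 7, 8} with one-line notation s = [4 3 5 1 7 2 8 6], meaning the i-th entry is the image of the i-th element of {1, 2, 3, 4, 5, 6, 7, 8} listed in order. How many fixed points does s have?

0

No element satisfies s(x) = x, so there are 0 fixed points.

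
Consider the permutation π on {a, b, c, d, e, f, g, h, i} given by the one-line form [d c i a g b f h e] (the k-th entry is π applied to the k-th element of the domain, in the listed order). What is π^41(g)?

Tracing g → f → … returns to g after 6 steps, so g lies in a 6-cycle (b c i e g f).
On a 6-cycle, π^6 is the identity, so π^41 = π^5 there (41 ≡ 5 mod 6).
Advancing 5 steps from g: g → f → b → c → i → e.

e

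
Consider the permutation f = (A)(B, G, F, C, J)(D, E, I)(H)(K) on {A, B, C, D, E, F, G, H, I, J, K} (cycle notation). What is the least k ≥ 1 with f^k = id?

The cycle type of f is (5, 3, 1, 1, 1).
The order is lcm(5, 3) = 15.

15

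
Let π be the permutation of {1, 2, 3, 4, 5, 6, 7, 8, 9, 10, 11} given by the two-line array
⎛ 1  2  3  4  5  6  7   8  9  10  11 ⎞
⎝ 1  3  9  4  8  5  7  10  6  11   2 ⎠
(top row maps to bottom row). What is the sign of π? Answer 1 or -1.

In disjoint-cycle form the cycle lengths are 8, 1, 1, 1.
A cycle is odd iff its length is even; π has 1 even-length cycle, so sgn(π) = (−1)^1 and π is odd.

-1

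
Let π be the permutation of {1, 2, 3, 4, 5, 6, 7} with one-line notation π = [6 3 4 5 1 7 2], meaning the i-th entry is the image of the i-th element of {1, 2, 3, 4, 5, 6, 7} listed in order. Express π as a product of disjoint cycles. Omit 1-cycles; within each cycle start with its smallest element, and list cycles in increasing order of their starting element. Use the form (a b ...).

Start at 1 and follow images: 1 → 6 → 7 → 2 → 3 → 4 → 5 → 1, giving the cycle (1 6 7 2 3 4 5).
Repeating from the next unused element and collecting all non-trivial cycles gives (1 6 7 2 3 4 5).

(1 6 7 2 3 4 5)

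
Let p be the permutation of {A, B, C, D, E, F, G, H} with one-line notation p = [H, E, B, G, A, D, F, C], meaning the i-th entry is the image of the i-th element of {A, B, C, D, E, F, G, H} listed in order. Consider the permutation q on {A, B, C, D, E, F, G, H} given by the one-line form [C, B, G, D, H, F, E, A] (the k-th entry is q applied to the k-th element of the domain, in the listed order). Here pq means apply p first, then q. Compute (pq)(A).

p(A) = H, then q(H) = A; composing gives (pq)(A) = A.

A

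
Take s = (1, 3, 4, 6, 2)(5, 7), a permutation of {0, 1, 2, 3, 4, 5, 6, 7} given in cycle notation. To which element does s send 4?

In the cycle (1, 3, 4, 6, 2), 4 is followed by 6, so s(4) = 6.

6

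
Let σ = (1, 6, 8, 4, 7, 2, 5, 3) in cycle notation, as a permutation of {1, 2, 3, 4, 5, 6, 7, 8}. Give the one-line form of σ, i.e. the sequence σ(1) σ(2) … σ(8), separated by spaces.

6 5 1 7 3 8 2 4

Each element maps to the next entry in its cycle (wrapping to the front): 1↦6, 2↦5, 3↦1, 4↦7, 5↦3, 6↦8, 7↦2, 8↦4.
So the one-line form is 6 5 1 7 3 8 2 4.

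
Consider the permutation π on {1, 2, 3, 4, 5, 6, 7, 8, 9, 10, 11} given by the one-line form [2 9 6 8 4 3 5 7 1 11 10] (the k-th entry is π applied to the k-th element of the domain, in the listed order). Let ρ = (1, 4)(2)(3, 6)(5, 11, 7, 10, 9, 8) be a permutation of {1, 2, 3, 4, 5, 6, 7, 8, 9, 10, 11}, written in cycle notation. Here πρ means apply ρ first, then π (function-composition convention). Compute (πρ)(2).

9

ρ(2) = 2, then π(2) = 9; composing gives (πρ)(2) = 9.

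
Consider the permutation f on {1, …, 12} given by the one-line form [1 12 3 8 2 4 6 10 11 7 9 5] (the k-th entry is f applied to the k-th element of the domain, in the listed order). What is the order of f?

Writing f as disjoint cycles, the cycle lengths are 5, 3, 2, 1, 1.
The order of f is the least common multiple of its cycle lengths: lcm(5, 3, 2) = 30.

30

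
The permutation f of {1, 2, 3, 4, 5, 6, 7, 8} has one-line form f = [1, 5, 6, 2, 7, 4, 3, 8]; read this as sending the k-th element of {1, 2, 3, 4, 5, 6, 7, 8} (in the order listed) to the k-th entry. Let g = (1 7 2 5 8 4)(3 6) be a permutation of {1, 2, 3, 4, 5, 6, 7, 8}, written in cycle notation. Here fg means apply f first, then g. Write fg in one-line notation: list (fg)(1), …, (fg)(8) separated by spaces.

7 8 3 5 2 1 6 4

(fg)(x) = g(f(x)). Computing each image: g(f(1)) = g(1) = 7, g(f(2)) = g(5) = 8, g(f(3)) = g(6) = 3, g(f(4)) = g(2) = 5, g(f(5)) = g(7) = 2, g(f(6)) = g(4) = 1, g(f(7)) = g(3) = 6, g(f(8)) = g(8) = 4.
Hence fg = [7 8 3 5 2 1 6 4].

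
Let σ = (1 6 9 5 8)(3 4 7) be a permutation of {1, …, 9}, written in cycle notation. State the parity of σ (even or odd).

even

The cycle lengths are 5, 3, 1.
A cycle of length ℓ contributes ℓ−1 transpositions, so σ is a product of 4 + 2 = 6 transpositions — even.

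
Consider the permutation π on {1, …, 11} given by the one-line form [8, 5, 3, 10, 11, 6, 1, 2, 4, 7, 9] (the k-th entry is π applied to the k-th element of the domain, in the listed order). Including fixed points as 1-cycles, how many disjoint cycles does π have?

The cycle decomposition is (1 8 2 5 11 9 4 10 7)(3)(6), which has 3 cycles (counting 1-cycles).

3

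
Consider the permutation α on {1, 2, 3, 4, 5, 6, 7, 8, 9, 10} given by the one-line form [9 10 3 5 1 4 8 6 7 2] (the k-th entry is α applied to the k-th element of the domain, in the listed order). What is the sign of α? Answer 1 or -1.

In disjoint-cycle form the cycle lengths are 7, 2, 1.
A cycle of length ℓ contributes ℓ−1 transpositions, so α is a product of 6 + 1 = 7 transpositions — odd.

-1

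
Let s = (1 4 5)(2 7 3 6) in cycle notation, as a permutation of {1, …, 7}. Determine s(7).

3

7 appears in (2 7 3 6); the next entry (wrapping around) is 3.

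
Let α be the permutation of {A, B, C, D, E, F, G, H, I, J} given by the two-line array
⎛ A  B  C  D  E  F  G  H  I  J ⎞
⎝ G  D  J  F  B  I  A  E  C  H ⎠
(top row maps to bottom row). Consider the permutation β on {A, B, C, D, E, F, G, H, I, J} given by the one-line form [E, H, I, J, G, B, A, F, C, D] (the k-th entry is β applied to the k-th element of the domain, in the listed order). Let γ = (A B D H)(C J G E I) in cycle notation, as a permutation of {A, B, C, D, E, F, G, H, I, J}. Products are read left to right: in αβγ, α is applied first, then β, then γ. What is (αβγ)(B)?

(αβγ)(B) = γ(β(α(B))). α(B) = D, then β(D) = J, then γ(J) = G, so the result is G.

G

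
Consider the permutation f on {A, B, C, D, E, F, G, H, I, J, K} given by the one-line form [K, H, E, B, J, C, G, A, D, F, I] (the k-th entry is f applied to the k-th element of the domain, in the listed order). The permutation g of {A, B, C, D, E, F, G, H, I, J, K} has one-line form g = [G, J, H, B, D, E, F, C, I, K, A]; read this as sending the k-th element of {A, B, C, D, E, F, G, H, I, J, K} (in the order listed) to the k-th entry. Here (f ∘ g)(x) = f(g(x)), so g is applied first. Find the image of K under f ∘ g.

K

First apply g: g(K) = A, then f(A) = K. Thus (f ∘ g)(K) = K.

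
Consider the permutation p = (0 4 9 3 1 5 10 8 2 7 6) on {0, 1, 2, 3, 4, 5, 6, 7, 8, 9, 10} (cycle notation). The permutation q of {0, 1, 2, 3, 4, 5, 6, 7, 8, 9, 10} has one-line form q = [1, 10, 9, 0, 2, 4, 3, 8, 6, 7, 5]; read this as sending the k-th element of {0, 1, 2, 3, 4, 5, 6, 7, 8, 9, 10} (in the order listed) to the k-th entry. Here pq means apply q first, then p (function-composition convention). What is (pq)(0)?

5

(pq)(0) = p(q(0)). q(0) = 1, then p(1) = 5. So (pq)(0) = 5.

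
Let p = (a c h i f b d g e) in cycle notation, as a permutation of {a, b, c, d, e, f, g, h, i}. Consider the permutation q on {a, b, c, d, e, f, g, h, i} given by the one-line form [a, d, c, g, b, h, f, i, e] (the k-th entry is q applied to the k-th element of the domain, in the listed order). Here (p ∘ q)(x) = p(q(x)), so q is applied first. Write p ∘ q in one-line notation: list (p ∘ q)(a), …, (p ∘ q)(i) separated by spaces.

c g h e d i b f a

(p ∘ q)(x) = p(q(x)). Computing each image: p(q(a)) = p(a) = c, p(q(b)) = p(d) = g, p(q(c)) = p(c) = h, p(q(d)) = p(g) = e, p(q(e)) = p(b) = d, p(q(f)) = p(h) = i, p(q(g)) = p(f) = b, p(q(h)) = p(i) = f, p(q(i)) = p(e) = a.
Hence p ∘ q = [c g h e d i b f a].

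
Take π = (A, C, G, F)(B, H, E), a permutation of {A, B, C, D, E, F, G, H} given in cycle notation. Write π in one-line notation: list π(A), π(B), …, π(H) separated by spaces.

Reading each image from the cycles: A→C, B→H, C→G, D→D, E→B, F→A, G→F, H→E.
So the one-line form is C H G D B A F E.

C H G D B A F E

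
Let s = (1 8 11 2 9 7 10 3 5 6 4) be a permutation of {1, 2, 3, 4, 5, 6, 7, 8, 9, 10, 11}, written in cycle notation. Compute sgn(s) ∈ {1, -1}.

1

The cycle lengths are 11.
A cycle of length ℓ contributes ℓ−1 transpositions, so s is a product of 10 transpositions — even.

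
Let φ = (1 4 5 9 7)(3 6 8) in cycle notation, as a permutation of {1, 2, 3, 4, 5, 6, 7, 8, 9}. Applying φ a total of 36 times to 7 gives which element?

7 lies in the 5-cycle (1 4 5 9 7).
Powers repeat with period 5 on this cycle, and 36 mod 5 = 1, so φ^36(7) = φ^1(7).
Stepping 1 place around the cycle: 7 → 1.

1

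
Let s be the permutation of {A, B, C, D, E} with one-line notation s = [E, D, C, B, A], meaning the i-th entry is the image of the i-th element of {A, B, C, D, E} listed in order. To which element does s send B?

B is element number 2 of the domain, and entry number 2 of the one-line form is D, so s(B) = D.

D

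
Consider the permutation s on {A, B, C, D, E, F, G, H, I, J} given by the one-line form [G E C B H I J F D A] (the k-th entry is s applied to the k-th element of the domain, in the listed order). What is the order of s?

6

Writing s as disjoint cycles, the cycle lengths are 6, 3, 1.
The order of s is the least common multiple of its cycle lengths: lcm(6, 3) = 6.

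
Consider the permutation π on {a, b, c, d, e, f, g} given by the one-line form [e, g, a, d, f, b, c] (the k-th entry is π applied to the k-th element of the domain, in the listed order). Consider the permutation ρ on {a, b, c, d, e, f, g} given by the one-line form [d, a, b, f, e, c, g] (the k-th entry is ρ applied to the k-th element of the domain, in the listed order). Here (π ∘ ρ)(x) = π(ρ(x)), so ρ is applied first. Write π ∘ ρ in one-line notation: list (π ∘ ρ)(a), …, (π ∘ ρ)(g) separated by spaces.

Chase each element through ρ then π: a → d → d; b → a → e; c → b → g; d → f → b; e → e → f; f → c → a; g → g → c.
So π ∘ ρ in one-line form is d e g b f a c.

d e g b f a c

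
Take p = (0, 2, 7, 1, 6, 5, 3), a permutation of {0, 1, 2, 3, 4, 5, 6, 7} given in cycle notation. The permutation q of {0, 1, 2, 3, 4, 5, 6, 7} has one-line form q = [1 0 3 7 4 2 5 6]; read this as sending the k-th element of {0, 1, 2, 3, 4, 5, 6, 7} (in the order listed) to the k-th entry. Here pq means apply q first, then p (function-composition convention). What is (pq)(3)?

1

(pq)(3) = p(q(3)). q(3) = 7, then p(7) = 1. So (pq)(3) = 1.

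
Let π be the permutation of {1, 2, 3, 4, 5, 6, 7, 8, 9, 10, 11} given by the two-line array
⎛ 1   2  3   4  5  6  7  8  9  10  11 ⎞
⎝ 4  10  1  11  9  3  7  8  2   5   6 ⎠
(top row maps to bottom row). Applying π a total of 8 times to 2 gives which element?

2

Tracing 2 → 10 → … returns to 2 after 4 steps, so 2 lies in a 4-cycle (2 10 5 9).
On a 4-cycle, π^4 is the identity, so π^8 = π^0 there (8 ≡ 0 mod 4).
So π^8(2) = 2.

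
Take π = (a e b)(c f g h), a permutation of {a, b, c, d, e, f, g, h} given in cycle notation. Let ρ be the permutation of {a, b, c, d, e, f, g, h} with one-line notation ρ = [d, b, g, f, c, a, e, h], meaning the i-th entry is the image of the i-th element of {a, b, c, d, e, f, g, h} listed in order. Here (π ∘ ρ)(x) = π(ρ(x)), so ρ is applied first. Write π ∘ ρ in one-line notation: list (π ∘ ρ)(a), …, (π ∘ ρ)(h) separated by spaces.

d a h g f e b c

For each element, apply ρ then π: a → d → d; b → b → a; c → g → h; d → f → g; e → c → f; f → a → e; g → e → b; h → h → c.
Collecting the images, π ∘ ρ = [d a h g f e b c].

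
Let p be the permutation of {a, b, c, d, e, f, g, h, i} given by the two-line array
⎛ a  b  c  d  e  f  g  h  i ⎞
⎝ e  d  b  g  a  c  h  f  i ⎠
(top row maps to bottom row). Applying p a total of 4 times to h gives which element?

Tracing h → f → … returns to h after 6 steps, so h lies in a 6-cycle (b d g h f c).
Stepping 4 places around the cycle: h → f → c → b → d.

d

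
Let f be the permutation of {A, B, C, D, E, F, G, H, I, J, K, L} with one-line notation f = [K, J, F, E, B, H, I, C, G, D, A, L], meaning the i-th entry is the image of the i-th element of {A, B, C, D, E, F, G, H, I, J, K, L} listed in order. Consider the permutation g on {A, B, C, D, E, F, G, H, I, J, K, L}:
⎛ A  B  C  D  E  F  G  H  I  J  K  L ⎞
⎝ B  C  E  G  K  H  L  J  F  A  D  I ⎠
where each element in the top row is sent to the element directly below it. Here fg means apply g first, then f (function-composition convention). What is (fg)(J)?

g(J) = A, then f(A) = K; composing gives (fg)(J) = K.

K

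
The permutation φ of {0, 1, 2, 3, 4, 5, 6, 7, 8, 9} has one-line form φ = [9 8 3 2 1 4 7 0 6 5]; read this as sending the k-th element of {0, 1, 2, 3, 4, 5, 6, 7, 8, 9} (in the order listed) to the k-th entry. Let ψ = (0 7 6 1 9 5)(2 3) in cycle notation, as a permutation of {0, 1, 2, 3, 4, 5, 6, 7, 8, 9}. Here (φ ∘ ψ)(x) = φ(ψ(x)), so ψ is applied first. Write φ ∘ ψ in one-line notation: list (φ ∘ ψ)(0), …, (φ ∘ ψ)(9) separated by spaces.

For each element, apply ψ then φ: 0 → 7 → 0; 1 → 9 → 5; 2 → 3 → 2; 3 → 2 → 3; 4 → 4 → 1; 5 → 0 → 9; 6 → 1 → 8; 7 → 6 → 7; 8 → 8 → 6; 9 → 5 → 4.
Collecting the images, φ ∘ ψ = [0 5 2 3 1 9 8 7 6 4].

0 5 2 3 1 9 8 7 6 4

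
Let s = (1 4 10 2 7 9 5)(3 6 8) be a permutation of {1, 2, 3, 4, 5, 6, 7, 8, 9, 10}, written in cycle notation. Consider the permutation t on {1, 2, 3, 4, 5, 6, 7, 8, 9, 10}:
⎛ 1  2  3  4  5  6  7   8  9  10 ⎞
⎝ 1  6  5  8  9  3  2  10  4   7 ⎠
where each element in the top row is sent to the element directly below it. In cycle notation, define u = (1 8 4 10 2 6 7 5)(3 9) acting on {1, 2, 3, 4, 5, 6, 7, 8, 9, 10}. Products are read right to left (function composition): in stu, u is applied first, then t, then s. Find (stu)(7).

5

Apply the permutations in order: u(7) = 5, then t(5) = 9, then s(9) = 5. So (stu)(7) = 5.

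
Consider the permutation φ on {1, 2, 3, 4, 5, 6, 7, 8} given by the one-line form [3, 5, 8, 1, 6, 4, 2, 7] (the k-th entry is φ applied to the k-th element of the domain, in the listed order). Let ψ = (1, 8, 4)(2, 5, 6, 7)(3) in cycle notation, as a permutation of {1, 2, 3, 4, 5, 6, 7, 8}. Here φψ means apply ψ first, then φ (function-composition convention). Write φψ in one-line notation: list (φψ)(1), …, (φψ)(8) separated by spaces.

7 6 8 3 4 2 5 1

(φψ)(x) = φ(ψ(x)). Computing each image: φ(ψ(1)) = φ(8) = 7, φ(ψ(2)) = φ(5) = 6, φ(ψ(3)) = φ(3) = 8, φ(ψ(4)) = φ(1) = 3, φ(ψ(5)) = φ(6) = 4, φ(ψ(6)) = φ(7) = 2, φ(ψ(7)) = φ(2) = 5, φ(ψ(8)) = φ(4) = 1.
Hence φψ = [7 6 8 3 4 2 5 1].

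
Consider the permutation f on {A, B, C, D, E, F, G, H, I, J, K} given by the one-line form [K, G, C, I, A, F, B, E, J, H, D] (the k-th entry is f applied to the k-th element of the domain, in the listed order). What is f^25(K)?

H

Tracing K → D → … returns to K after 7 steps, so K lies in a 7-cycle (A K D I J H E).
On a 7-cycle, f^7 is the identity, so f^25 = f^4 there (25 ≡ 4 mod 7).
Stepping 4 places around the cycle: K → D → I → J → H.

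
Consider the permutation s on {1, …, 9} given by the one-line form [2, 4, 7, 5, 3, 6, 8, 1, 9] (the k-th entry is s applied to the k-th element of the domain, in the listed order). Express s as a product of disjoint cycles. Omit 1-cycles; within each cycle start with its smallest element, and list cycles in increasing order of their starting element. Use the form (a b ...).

Start at 1 and follow images: 1 → 2 → 4 → 5 → 3 → 7 → 8 → 1, giving the cycle (1 2 4 5 3 7 8).
Repeating from the next unused element and collecting all non-trivial cycles gives (1 2 4 5 3 7 8).

(1 2 4 5 3 7 8)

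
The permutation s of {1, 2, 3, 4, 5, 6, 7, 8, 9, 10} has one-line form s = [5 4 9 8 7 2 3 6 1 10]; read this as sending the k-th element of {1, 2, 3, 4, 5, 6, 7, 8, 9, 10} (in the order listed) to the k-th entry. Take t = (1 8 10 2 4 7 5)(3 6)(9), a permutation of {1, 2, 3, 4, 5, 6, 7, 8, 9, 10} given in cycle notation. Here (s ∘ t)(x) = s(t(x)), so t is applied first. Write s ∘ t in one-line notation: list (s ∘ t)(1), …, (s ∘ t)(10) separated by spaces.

Chase each element through t then s: 1 → 8 → 6; 2 → 4 → 8; 3 → 6 → 2; 4 → 7 → 3; 5 → 1 → 5; 6 → 3 → 9; 7 → 5 → 7; 8 → 10 → 10; 9 → 9 → 1; 10 → 2 → 4.
So s ∘ t in one-line form is 6 8 2 3 5 9 7 10 1 4.

6 8 2 3 5 9 7 10 1 4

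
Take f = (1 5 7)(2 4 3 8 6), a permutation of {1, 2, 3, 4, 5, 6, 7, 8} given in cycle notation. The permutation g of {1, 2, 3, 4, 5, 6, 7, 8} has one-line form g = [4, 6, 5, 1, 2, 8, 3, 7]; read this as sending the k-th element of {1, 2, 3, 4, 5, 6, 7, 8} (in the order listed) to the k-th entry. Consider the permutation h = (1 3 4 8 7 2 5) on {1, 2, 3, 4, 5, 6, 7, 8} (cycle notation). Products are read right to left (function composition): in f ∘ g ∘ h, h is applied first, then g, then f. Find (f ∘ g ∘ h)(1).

Apply the permutations in order: h(1) = 3, then g(3) = 5, then f(5) = 7. So (f ∘ g ∘ h)(1) = 7.

7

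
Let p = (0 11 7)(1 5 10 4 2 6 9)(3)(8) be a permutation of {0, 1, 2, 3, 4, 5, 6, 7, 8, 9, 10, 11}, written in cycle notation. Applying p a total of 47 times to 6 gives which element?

6 lies in the 7-cycle (1 5 10 4 2 6 9).
Powers repeat with period 7 on this cycle, and 47 mod 7 = 5, so p^47(6) = p^5(6).
Advancing 5 steps from 6: 6 → 9 → 1 → 5 → 10 → 4.

4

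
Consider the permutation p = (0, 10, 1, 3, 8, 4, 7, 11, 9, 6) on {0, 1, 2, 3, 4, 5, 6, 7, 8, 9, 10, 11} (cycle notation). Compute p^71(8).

4

8 lies in the 10-cycle (0, 10, 1, 3, 8, 4, 7, 11, 9, 6).
Powers repeat with period 10 on this cycle, and 71 mod 10 = 1, so p^71(8) = p^1(8).
Stepping 1 place around the cycle: 8 → 4.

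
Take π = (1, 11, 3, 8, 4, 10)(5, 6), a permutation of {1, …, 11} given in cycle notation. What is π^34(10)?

10 lies in the 6-cycle (1, 11, 3, 8, 4, 10).
Powers repeat with period 6 on this cycle, and 34 mod 6 = 4, so π^34(10) = π^4(10).
Advancing 4 steps from 10: 10 → 1 → 11 → 3 → 8.

8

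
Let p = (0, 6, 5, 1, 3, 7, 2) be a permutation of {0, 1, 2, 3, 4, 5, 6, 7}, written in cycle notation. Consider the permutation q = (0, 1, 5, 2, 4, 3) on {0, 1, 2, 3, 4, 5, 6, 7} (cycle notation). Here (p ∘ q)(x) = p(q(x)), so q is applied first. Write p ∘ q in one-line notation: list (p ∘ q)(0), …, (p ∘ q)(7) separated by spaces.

3 1 4 6 7 0 5 2

(p ∘ q)(x) = p(q(x)). Computing each image: p(q(0)) = p(1) = 3, p(q(1)) = p(5) = 1, p(q(2)) = p(4) = 4, p(q(3)) = p(0) = 6, p(q(4)) = p(3) = 7, p(q(5)) = p(2) = 0, p(q(6)) = p(6) = 5, p(q(7)) = p(7) = 2.
Hence p ∘ q = [3 1 4 6 7 0 5 2].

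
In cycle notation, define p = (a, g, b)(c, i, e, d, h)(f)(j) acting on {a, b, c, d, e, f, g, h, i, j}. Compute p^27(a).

a lies in the 3-cycle (a, g, b).
Powers repeat with period 3 on this cycle, and 27 mod 3 = 0, so p^27(a) = p^0(a).
So p^27(a) = a.

a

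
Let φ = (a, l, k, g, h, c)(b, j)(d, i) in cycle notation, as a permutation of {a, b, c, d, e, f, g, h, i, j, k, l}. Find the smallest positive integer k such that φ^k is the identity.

6

The disjoint cycles have lengths 6, 2, 2, 1, 1.
Since disjoint cycles commute, ord(φ) = lcm(6, 2, 2) = 6.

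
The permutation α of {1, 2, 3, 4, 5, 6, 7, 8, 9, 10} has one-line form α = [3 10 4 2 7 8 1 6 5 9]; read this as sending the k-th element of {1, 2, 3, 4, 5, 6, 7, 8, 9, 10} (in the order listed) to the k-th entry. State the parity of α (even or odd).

In disjoint-cycle form the cycle lengths are 8, 2.
A cycle of length ℓ contributes ℓ−1 transpositions, so α is a product of 7 + 1 = 8 transpositions — even.

even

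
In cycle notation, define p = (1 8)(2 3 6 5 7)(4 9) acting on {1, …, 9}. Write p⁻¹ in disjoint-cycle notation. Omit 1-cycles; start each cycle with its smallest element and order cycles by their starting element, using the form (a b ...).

Inverting a permutation written in cycle notation just reverses the order within every cycle.
Reversing each cycle of p and rotating so the smallest element leads gives (1 8)(2 7 5 6 3)(4 9).

(1 8)(2 7 5 6 3)(4 9)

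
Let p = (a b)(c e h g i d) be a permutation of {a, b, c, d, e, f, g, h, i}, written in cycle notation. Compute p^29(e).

e lies in the 6-cycle (c e h g i d).
On a 6-cycle, p^6 is the identity, so p^29 = p^5 there (29 ≡ 5 mod 6).
Stepping 5 places around the cycle: e → h → g → i → d → c.

c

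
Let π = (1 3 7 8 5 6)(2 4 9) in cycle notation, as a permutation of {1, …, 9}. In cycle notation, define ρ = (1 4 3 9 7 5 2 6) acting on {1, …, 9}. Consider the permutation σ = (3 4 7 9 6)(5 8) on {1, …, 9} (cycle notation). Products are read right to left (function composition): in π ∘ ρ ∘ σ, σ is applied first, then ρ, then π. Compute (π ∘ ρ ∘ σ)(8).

Chase 8: σ(8) = 5; ρ(5) = 2; π(2) = 4. Hence (π ∘ ρ ∘ σ)(8) = 4.

4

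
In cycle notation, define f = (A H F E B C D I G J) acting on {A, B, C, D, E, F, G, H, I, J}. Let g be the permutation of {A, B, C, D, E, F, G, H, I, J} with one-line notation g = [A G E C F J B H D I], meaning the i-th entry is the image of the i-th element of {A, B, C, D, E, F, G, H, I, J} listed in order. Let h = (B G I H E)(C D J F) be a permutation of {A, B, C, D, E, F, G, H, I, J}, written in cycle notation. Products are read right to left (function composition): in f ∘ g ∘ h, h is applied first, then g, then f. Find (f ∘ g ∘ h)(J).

(f ∘ g ∘ h)(J) = f(g(h(J))). h(J) = F, then g(F) = J, then f(J) = A, so the result is A.

A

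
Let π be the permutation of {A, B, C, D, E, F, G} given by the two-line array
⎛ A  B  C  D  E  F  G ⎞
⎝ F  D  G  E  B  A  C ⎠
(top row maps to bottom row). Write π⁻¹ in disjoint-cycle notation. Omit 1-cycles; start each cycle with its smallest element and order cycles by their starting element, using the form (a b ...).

First write π in disjoint cycles: (A F)(B D E)(C G).
Reversing each cycle (and rotating so the smallest element leads) gives π⁻¹ = (A F)(B E D)(C G).

(A F)(B E D)(C G)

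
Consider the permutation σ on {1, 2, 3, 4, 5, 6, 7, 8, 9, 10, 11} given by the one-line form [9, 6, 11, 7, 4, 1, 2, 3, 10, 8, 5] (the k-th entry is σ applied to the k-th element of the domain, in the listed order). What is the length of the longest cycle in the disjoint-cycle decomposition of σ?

11

Decomposing into disjoint cycles gives (1, 9, 10, 8, 3, 11, 5, 4, 7, 2, 6); the longest has length 11.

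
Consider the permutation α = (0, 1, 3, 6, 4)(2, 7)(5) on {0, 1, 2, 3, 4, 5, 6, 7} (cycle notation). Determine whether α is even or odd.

odd

The cycle lengths are 5, 2, 1.
A cycle of length ℓ contributes ℓ−1 transpositions, so α is a product of 4 + 1 = 5 transpositions — odd.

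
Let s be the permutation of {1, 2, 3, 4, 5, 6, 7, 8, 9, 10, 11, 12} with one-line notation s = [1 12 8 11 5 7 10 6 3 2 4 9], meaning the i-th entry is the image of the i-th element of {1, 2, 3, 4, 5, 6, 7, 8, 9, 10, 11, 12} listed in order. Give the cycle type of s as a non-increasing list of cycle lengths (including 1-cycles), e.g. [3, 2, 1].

The disjoint cycles are (1)(2 12 9 3 8 6 7 10)(4 11)(5), with lengths 8, 2, 1, 1 in non-increasing order.

[8, 2, 1, 1]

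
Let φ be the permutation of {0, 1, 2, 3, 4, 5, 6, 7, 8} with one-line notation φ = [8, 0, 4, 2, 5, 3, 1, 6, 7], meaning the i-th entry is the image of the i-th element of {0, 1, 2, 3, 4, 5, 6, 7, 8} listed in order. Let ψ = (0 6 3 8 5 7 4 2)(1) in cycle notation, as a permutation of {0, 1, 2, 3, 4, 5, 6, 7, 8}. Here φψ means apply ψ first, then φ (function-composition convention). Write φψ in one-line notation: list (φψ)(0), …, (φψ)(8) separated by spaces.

Chase each element through ψ then φ: 0 → 6 → 1; 1 → 1 → 0; 2 → 0 → 8; 3 → 8 → 7; 4 → 2 → 4; 5 → 7 → 6; 6 → 3 → 2; 7 → 4 → 5; 8 → 5 → 3.
So φψ in one-line form is 1 0 8 7 4 6 2 5 3.

1 0 8 7 4 6 2 5 3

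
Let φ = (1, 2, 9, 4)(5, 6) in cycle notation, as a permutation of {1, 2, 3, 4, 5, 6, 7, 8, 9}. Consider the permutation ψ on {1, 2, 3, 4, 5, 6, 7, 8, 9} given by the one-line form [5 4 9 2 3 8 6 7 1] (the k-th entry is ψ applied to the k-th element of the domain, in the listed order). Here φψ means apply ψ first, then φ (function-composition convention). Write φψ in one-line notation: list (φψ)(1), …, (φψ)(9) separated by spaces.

6 1 4 9 3 8 5 7 2

(φψ)(x) = φ(ψ(x)). Computing each image: φ(ψ(1)) = φ(5) = 6, φ(ψ(2)) = φ(4) = 1, φ(ψ(3)) = φ(9) = 4, φ(ψ(4)) = φ(2) = 9, φ(ψ(5)) = φ(3) = 3, φ(ψ(6)) = φ(8) = 8, φ(ψ(7)) = φ(6) = 5, φ(ψ(8)) = φ(7) = 7, φ(ψ(9)) = φ(1) = 2.
Hence φψ = [6 1 4 9 3 8 5 7 2].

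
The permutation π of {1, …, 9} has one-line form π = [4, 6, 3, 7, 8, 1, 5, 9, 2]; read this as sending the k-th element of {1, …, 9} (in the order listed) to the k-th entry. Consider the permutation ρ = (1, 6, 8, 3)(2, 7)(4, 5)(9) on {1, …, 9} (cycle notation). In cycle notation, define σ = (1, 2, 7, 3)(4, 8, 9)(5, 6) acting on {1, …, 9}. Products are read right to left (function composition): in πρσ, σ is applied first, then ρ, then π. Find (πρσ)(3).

Apply the permutations in order: σ(3) = 1, then ρ(1) = 6, then π(6) = 1. So (πρσ)(3) = 1.

1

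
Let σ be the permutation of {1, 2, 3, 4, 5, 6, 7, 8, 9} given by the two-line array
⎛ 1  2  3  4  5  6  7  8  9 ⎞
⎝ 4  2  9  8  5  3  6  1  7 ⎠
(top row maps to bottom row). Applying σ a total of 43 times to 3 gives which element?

Tracing 3 → 9 → … returns to 3 after 4 steps, so 3 lies in a 4-cycle (3 9 7 6).
On a 4-cycle, σ^4 is the identity, so σ^43 = σ^3 there (43 ≡ 3 mod 4).
Stepping 3 places around the cycle: 3 → 9 → 7 → 6.

6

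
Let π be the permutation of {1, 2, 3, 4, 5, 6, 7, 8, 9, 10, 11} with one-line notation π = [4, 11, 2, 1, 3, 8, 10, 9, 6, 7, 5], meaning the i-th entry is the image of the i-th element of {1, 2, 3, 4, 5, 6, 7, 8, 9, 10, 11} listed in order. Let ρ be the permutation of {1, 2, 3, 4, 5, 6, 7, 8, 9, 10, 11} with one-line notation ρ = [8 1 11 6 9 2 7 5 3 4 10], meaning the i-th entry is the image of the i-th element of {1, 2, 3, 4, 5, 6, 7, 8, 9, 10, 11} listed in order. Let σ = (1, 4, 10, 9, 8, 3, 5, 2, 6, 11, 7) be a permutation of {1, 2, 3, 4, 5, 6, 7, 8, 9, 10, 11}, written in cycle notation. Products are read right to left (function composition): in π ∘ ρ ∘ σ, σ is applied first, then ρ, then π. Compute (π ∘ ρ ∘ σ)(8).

Apply the permutations in order: σ(8) = 3, then ρ(3) = 11, then π(11) = 5. So (π ∘ ρ ∘ σ)(8) = 5.

5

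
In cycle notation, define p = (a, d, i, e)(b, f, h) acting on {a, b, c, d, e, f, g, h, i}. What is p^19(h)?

h lies in the 3-cycle (b, f, h).
On a 3-cycle, p^3 is the identity, so p^19 = p^1 there (19 ≡ 1 mod 3).
Advancing 1 step from h: h → b.

b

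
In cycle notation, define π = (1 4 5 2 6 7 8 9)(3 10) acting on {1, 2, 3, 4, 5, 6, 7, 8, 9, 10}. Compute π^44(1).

6

1 lies in the 8-cycle (1 4 5 2 6 7 8 9).
Since the cycle has length 8, π^44 acts on it the same as π^4 (44 mod 8 = 4).
Advancing 4 steps from 1: 1 → 4 → 5 → 2 → 6.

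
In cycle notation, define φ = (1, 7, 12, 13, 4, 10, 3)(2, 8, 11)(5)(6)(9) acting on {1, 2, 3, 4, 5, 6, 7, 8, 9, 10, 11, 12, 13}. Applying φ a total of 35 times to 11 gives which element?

8

11 lies in the 3-cycle (2, 8, 11).
On a 3-cycle, φ^3 is the identity, so φ^35 = φ^2 there (35 ≡ 2 mod 3).
Stepping 2 places around the cycle: 11 → 2 → 8.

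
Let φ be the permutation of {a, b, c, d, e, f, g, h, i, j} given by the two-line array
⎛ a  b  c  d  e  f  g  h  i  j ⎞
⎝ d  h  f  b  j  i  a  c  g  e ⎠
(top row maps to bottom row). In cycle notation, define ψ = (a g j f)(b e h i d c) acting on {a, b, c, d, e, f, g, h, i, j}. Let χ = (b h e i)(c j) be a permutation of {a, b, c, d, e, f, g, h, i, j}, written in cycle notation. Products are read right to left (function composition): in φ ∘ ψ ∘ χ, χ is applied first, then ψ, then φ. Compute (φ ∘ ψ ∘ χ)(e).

b

Chase e: χ(e) = i; ψ(i) = d; φ(d) = b. Hence (φ ∘ ψ ∘ χ)(e) = b.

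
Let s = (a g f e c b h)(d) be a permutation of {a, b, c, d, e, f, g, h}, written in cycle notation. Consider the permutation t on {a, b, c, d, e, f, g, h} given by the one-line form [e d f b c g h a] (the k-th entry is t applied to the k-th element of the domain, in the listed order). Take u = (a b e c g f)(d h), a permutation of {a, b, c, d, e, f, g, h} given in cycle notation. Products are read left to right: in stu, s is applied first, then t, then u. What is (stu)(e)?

a

Chase e: s(e) = c; t(c) = f; u(f) = a. Hence (stu)(e) = a.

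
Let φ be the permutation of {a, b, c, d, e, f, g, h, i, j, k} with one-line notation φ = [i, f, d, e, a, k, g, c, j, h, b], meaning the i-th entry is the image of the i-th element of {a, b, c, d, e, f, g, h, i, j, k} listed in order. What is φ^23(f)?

b

Tracing f → k → … returns to f after 3 steps, so f lies in a 3-cycle (b, f, k).
Since the cycle has length 3, φ^23 acts on it the same as φ^2 (23 mod 3 = 2).
Stepping 2 places around the cycle: f → k → b.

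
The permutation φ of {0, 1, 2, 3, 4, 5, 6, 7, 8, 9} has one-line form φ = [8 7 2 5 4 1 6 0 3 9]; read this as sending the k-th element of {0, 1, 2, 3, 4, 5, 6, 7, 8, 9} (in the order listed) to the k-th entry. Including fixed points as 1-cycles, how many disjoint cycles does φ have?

5

The cycle decomposition is (0 8 3 5 1 7)(2)(4)(6)(9), which has 5 cycles (counting 1-cycles).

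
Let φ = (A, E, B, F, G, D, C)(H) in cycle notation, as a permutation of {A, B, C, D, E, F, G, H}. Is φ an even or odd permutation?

even

The cycle lengths are 7, 1.
A cycle of length ℓ contributes ℓ−1 transpositions, so φ is a product of 6 transpositions — even.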